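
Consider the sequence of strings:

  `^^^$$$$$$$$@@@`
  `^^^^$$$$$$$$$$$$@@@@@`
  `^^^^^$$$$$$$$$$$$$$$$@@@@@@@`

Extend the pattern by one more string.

Term n consists of n+1 ^'s, followed by 4n $'s, followed by 2n-1 @'s, where the shown terms are n = 2, 3, 4.
Setting n = 5 gives 6, 20, 9 characters in each block.

^^^^^^$$$$$$$$$$$$$$$$$$$$@@@@@@@@@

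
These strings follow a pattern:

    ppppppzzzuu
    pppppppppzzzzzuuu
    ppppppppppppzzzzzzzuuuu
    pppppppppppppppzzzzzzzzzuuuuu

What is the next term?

The n-th term is 3n p's then 2n-1 z's then n u's, where the shown terms are n = 2, 3, 4, 5.
For the next term, n = 6, so the run lengths are 18, 11, 6.

ppppppppppppppppppzzzzzzzzzzzuuuuuu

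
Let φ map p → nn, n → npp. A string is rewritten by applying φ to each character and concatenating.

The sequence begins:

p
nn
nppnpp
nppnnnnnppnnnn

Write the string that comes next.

nppnnnnnppnppnppnppnppnnnnnppnppnppnpp

Applying the rule to each of the 14 symbols of nppnnnnnppnnnn gives the pieces npp nn nn npp npp npp npp npp nn nn npp npp npp npp, which concatenate to the answer.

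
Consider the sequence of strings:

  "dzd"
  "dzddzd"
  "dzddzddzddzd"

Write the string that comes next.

Every step duplicates the string.
One more doubling of dzddzddzddzd gives the answer.

dzddzddzddzddzddzddzddzd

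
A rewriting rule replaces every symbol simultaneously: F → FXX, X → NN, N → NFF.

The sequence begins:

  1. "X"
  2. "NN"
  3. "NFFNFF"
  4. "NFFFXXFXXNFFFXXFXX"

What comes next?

Replace each of the 18 characters of NFFFXXFXXNFFFXXFXX in place — NFF FXX FXX FXX NN NN FXX NN NN NFF FXX FXX FXX NN NN FXX NN NN — and concatenate.

NFFFXXFXXFXXNNNNFXXNNNNNFFFXXFXXFXXNNNNFXXNNNN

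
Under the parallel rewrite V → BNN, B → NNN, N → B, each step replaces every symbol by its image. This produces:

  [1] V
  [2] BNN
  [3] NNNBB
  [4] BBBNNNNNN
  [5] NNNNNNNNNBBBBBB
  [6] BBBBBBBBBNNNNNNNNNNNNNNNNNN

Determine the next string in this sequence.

Replace each of the 27 characters of BBBBBBBBBNNNNNNNNNNNNNNNNNN in place — NNN NNN NNN NNN NNN NNN NNN NNN NNN B B B B B B B B B B B B B B B B B B — and concatenate.

NNNNNNNNNNNNNNNNNNNNNNNNNNNBBBBBBBBBBBBBBBBBB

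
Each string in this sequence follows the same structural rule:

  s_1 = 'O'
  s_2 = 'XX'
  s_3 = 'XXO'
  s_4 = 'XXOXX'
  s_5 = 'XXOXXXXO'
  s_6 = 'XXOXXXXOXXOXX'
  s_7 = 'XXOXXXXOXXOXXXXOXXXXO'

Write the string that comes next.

This is a Fibonacci-style word recurrence s(k) = s(k−1)·s(k−2): e.g. XX·O = XXO.
Continuing: XXOXXXXOXXOXXXXOXXXXO · XXOXXXXOXXOXX gives term 8.

XXOXXXXOXXOXXXXOXXXXOXXOXXXXOXXOXX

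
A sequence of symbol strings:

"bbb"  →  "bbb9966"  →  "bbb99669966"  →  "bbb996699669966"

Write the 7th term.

bbb996699669966996699669966

The strings grow by a fixed suffix 9966 each time.
From bbb996699669966, 3 further steps: bbb996699669966 → bbb9966996699669966 → bbb99669966996699669966 → (answer).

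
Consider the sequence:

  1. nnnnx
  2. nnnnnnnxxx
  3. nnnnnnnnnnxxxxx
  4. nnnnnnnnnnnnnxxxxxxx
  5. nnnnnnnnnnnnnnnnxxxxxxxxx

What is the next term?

nnnnnnnnnnnnnnnnnnnxxxxxxxxxxx

The n-th term is 3n+1 n's then 2n-1 x's (n = 1, 2, …).
At n = 6 the blocks have lengths 19, 11.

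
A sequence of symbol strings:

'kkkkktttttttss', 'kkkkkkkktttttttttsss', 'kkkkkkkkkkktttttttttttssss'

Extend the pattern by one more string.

The n-th term is 3n-1 k's then 2n+3 t's then n s's, where the shown terms are n = 2, 3, 4.
For the next term, n = 5, so the run lengths are 14, 13, 5.

kkkkkkkkkkkkkktttttttttttttsssss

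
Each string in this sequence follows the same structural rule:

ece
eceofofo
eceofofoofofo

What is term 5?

Each term is the previous one with ofofo appended.
From eceofofoofofo, 2 further steps: eceofofoofofo → eceofofoofofoofofo → (answer).

eceofofoofofoofofoofofo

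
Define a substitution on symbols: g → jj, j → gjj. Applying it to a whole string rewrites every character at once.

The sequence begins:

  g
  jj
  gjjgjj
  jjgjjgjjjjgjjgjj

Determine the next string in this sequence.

gjjgjjjjgjjgjjjjgjjgjjgjjgjjjjgjjgjjjjgjjgjj

Replace each of the 16 characters of jjgjjgjjjjgjjgjj in place — gjj gjj jj gjj gjj jj gjj gjj gjj gjj jj gjj gjj jj gjj gjj — and concatenate.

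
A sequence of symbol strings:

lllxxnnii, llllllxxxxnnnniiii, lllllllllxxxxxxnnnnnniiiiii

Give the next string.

Reading off run lengths: l runs 3, 6, 9; x runs 2, 4, 6; n runs 2, 4, 6; i runs 2, 4, 6 — each is linear in n (n = 1, 2, …).
At n = 4 the blocks have lengths 12, 8, 8, 8.

llllllllllllxxxxxxxxnnnnnnnniiiiiiii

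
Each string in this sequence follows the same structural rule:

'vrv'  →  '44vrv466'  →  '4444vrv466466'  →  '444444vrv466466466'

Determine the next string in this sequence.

s(k+1) = 44·s(k)·466, so each term gains 44 as a prefix and 466 as a suffix.
So the next term is 44·444444vrv466466466·466.

44444444vrv466466466466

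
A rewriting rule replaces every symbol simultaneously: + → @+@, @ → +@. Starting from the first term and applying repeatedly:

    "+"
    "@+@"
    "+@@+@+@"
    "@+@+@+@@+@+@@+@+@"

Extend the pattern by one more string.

Rewriting the 17 symbols of @+@+@+@@+@+@@+@+@ one by one yields +@ @+@ +@ @+@ +@ @+@ +@ +@ @+@ +@ @+@ +@ +@ @+@ +@ @+@ +@; concatenated:

+@@+@+@@+@+@@+@+@+@@+@+@@+@+@+@@+@+@@+@+@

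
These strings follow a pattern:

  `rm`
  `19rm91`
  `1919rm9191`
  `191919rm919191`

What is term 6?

s(k+1) = 19·s(k)·91, so each term gains 19 as a prefix and 91 as a suffix.
From 191919rm919191, 2 further steps: 191919rm919191 → 19191919rm91919191 → (answer).

1919191919rm9191919191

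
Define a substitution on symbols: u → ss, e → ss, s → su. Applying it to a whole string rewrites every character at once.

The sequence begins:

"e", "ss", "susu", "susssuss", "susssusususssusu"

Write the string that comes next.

Applying the rule to each of the 16 symbols of susssusususssusu gives the pieces su ss su su su ss su ss su ss su su su ss su ss, which concatenate to the answer.

susssusususssusssusssusususssuss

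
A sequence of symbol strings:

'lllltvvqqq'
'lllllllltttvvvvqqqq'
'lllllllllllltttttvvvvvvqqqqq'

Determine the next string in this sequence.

The n-th term is 4n l's then 2n-1 t's then 2n v's then n+2 q's (n = 1, 2, …).
For the next term, n = 4, so the run lengths are 16, 7, 8, 6.

lllllllllllllllltttttttvvvvvvvvqqqqqq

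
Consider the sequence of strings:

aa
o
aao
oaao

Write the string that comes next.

From term 3 onward, concatenate the second-to-last term with the last: aa·o = aao, o·aao = oaao, …
So term 5 is aao·oaao.

aaooaao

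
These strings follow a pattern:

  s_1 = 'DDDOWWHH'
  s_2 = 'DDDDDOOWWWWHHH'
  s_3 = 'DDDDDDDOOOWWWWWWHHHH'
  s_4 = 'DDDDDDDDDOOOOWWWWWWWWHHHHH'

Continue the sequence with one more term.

The n-th term is 2n+1 D's then n O's then 2n W's then n+1 H's (n = 1, 2, …).
For the next term, n = 5, so the run lengths are 11, 5, 10, 6.

DDDDDDDDDDDOOOOOWWWWWWWWWWHHHHHH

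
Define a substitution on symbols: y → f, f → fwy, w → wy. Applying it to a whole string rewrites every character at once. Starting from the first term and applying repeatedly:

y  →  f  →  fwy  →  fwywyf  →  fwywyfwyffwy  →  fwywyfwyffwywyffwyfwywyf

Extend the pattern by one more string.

Rewriting the 24 symbols of fwywyfwyffwywyffwyfwywyf one by one yields fwy wy f wy f fwy wy f fwy fwy wy f wy f fwy fwy wy f fwy wy f wy f fwy; concatenated:

fwywyfwyffwywyffwyfwywyfwyffwyfwywyffwywyfwyffwy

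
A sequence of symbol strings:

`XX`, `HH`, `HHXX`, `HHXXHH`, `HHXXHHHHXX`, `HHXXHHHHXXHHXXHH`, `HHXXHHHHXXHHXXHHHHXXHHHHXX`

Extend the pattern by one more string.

From term 3 onward, concatenate the last term with the second-to-last: HH·XX = HHXX, HHXX·HH = HHXXHH, …
Continuing: HHXXHHHHXXHHXXHHHHXXHHHHXX · HHXXHHHHXXHHXXHH gives term 8.

HHXXHHHHXXHHXXHHHHXXHHHHXXHHXXHHHHXXHHXXHH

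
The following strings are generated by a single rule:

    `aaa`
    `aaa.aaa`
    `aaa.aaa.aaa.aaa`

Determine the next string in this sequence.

s(k+1) = s(k)·.·s(k) — each term doubles the last with '.' between the halves.
One more doubling of aaa.aaa.aaa.aaa gives the answer.

aaa.aaa.aaa.aaa.aaa.aaa.aaa.aaa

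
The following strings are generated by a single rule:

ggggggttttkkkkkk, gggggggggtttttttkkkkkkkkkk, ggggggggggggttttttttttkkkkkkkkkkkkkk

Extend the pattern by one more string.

gggggggggggggggtttttttttttttkkkkkkkkkkkkkkkkkk

The n-th term is 3n g's then 3n-2 t's then 4n-2 k's, where the shown terms are n = 2, 3, 4.
Setting n = 5 gives 15, 13, 18 characters in each block.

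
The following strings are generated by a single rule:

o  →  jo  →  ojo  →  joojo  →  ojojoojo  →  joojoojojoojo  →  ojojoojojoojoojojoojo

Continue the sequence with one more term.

From term 3 onward, concatenate the second-to-last term with the last: o·jo = ojo, jo·ojo = joojo, …
Continuing: joojoojojoojo · ojojoojojoojoojojoojo gives term 8.

joojoojojoojoojojoojojoojoojojoojo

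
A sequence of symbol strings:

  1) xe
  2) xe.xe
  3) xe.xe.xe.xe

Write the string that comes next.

Every step duplicates the string with '.' between the halves.
Doubling xe.xe.xe.xe with '.' between the halves:

xe.xe.xe.xe.xe.xe.xe.xe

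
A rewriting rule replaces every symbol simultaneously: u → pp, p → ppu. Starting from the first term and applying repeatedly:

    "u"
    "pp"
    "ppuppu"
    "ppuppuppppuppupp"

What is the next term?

ppuppuppppuppuppppuppuppuppuppppuppuppppuppu

Replace each of the 16 characters of ppuppuppppuppupp in place — ppu ppu pp ppu ppu pp ppu ppu ppu ppu pp ppu ppu pp ppu ppu — and concatenate.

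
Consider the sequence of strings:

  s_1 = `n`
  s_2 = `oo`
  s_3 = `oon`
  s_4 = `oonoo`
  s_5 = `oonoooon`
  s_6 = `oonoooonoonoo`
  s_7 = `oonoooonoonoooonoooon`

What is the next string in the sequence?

oonoooonoonoooonoooonoonoooonoonoo

From term 3 onward, concatenate the last term with the second-to-last: oo·n = oon, oon·oo = oonoo, …
The next term joins oonoooonoonoooonoooon and oonoooonoonoo.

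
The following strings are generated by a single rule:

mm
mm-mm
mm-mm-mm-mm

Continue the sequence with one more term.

Every step duplicates the string with '-' between the halves.
Doubling mm-mm-mm-mm with '-' between the halves:

mm-mm-mm-mm-mm-mm-mm-mm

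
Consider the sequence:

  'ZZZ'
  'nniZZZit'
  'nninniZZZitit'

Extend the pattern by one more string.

nninninniZZZititit

s(k+1) = nni·s(k)·it, so each term gains nni as a prefix and it as a suffix.
One more step from nninniZZZitit gives the answer.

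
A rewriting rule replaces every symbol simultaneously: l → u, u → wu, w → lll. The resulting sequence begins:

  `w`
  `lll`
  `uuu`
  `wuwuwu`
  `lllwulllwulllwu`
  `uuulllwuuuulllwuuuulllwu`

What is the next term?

wuwuwuuuulllwuwuwuwuuuulllwuwuwuwuuuulllwu

Applying the rule to each of the 24 symbols of uuulllwuuuulllwuuuulllwu gives the pieces wu wu wu u u u lll wu wu wu wu u u u lll wu wu wu wu u u u lll wu, which concatenate to the answer.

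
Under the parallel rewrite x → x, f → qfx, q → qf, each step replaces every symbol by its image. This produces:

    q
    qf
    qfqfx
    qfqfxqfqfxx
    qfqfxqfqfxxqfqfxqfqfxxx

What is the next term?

qfqfxqfqfxxqfqfxqfqfxxxqfqfxqfqfxxqfqfxqfqfxxxx

Replace each of the 23 characters of qfqfxqfqfxxqfqfxqfqfxxx in place — qf qfx qf qfx x qf qfx qf qfx x x qf qfx qf qfx x qf qfx qf qfx x x x — and concatenate.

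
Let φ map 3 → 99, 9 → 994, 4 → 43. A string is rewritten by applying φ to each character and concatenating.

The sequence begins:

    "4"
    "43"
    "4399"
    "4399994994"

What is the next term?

Rewriting each symbol of 4399994994: 4→43, 3→99, 9→994, 9→994, 9→994, 9→994, 4→43, 9→994, 9→994, 4→43, which concatenates to 43 99 994 994 994 994 43 994 994 43.

43999949949949944399499443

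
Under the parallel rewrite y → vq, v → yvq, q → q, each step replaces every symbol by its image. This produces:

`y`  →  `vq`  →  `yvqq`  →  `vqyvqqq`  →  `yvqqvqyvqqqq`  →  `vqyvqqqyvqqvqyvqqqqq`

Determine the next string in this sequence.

Replace each of the 20 characters of vqyvqqqyvqqvqyvqqqqq in place — yvq q vq yvq q q q vq yvq q q yvq q vq yvq q q q q q — and concatenate.

yvqqvqyvqqqqvqyvqqqyvqqvqyvqqqqqq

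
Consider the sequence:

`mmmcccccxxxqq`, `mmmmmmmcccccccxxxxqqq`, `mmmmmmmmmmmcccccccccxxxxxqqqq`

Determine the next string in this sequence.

mmmmmmmmmmmmmmmcccccccccccxxxxxxqqqqq

The n-th term is 4n-1 m's then 2n+3 c's then n+2 x's then n+1 q's (n = 1, 2, …).
For the next term, n = 4, so the run lengths are 15, 11, 6, 5.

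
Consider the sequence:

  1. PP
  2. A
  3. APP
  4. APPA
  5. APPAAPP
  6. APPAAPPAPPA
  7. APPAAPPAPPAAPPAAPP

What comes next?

Each term (from the third on) is the previous term followed by the one before it: term 3 = A·PP = APP.
Continuing: APPAAPPAPPAAPPAAPP · APPAAPPAPPA gives term 8.

APPAAPPAPPAAPPAAPPAPPAAPPAPPA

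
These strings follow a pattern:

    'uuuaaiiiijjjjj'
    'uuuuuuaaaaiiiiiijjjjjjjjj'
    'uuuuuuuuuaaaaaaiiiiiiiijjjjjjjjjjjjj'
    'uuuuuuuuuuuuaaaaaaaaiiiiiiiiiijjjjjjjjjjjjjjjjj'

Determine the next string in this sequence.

uuuuuuuuuuuuuuuaaaaaaaaaaiiiiiiiiiiiijjjjjjjjjjjjjjjjjjjjj

Each string has the form u^{3n} a^{2n} i^{2n+2} j^{4n+1} (n = 1, 2, …).
Setting n = 5 gives 15, 10, 12, 21 characters in each block.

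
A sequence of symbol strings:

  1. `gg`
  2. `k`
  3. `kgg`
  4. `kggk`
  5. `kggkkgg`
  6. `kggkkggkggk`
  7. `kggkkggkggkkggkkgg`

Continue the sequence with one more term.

This is a Fibonacci-style word recurrence s(k) = s(k−1)·s(k−2): e.g. k·gg = kgg.
The next term joins kggkkggkggkkggkkgg and kggkkggkggk.

kggkkggkggkkggkkggkggkkggkggk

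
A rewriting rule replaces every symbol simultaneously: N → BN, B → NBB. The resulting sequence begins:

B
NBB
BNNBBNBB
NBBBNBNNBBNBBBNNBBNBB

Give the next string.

Rewriting the 21 symbols of NBBBNBNNBBNBBBNNBBNBB one by one yields BN NBB NBB NBB BN NBB BN BN NBB NBB BN NBB NBB NBB BN BN NBB NBB BN NBB NBB; concatenated:

BNNBBNBBNBBBNNBBBNBNNBBNBBBNNBBNBBNBBBNBNNBBNBBBNNBBNBB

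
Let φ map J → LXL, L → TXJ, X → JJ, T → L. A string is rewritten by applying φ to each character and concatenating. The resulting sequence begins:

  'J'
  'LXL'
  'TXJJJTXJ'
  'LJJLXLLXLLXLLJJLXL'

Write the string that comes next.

Rewriting the 18 symbols of LJJLXLLXLLXLLJJLXL one by one yields TXJ LXL LXL TXJ JJ TXJ TXJ JJ TXJ TXJ JJ TXJ TXJ LXL LXL TXJ JJ TXJ; concatenated:

TXJLXLLXLTXJJJTXJTXJJJTXJTXJJJTXJTXJLXLLXLTXJJJTXJ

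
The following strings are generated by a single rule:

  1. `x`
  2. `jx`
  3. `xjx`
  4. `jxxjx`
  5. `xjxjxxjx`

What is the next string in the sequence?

From term 3 onward, concatenate the second-to-last term with the last: x·jx = xjx, jx·xjx = jxxjx, …
So term 6 is jxxjx·xjxjxxjx.

jxxjxxjxjxxjx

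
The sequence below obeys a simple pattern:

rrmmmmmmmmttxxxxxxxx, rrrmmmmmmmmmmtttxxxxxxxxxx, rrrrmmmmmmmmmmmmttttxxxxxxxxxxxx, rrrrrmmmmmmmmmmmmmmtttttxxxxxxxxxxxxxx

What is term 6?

rrrrrrrmmmmmmmmmmmmmmmmmmtttttttxxxxxxxxxxxxxxxxxx

Reading off run lengths: r runs 2, 3, 4, 5; m runs 8, 10, 12, 14; t runs 2, 3, 4, 5; x runs 8, 10, 12, 14 — each is linear in n, where the shown terms are n = 3, 4, 5, 6.
At n = 8 the blocks have lengths 7, 18, 7, 18.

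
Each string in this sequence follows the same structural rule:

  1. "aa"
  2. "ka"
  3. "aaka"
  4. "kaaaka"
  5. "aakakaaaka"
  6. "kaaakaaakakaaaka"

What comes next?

This is a Fibonacci-style word recurrence s(k) = s(k−2)·s(k−1): e.g. aa·ka = aaka.
The next term joins aakakaaaka and kaaakaaakakaaaka.

aakakaaakakaaakaaakakaaaka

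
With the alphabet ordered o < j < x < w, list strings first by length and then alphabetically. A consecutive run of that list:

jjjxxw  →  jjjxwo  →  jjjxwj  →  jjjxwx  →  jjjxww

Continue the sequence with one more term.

jjjwoo

The successor of jjjxww increments the rightmost position that isn't already w and resets every position after it to o.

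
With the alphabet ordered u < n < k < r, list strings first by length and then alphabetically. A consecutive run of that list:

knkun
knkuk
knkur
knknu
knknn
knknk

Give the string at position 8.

knkku

Advancing 2 positions from knknk through knknk → knknr reaches term 8.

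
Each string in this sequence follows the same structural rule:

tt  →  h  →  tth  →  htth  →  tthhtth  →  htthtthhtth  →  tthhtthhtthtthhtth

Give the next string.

From term 3 onward, concatenate the second-to-last term with the last: tt·h = tth, h·tth = htth, …
The next term joins htthtthhtth and tthhtthhtthtthhtth.

htthtthhtthtthhtthhtthtthhtth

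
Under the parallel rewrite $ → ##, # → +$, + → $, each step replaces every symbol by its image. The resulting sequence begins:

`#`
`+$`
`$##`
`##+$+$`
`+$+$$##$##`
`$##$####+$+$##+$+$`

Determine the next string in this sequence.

Replace each of the 18 characters of $##$####+$+$##+$+$ in place — ## +$ +$ ## +$ +$ +$ +$ $ ## $ ## +$ +$ $ ## $ ## — and concatenate.

##+$+$##+$+$+$+$$##$##+$+$$##$##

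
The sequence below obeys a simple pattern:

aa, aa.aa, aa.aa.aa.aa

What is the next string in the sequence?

s(k+1) = s(k)·.·s(k) — each term doubles the last with '.' between the halves.
So the next term is two copies of aa.aa.aa.aa with '.' between the halves.

aa.aa.aa.aa.aa.aa.aa.aa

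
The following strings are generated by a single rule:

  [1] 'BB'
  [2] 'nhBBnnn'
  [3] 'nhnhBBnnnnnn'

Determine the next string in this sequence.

Every step adds nh to the front and nnn to the end of the previous string.
One more step from nhnhBBnnnnnn gives the answer.

nhnhnhBBnnnnnnnnn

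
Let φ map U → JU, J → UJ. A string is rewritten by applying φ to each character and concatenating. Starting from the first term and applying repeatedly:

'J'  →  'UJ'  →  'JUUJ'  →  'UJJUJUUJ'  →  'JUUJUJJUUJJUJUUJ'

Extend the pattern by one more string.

UJJUJUUJJUUJUJJUJUUJUJJUUJJUJUUJ

Applying the rule to each of the 16 symbols of JUUJUJJUUJJUJUUJ gives the pieces UJ JU JU UJ JU UJ UJ JU JU UJ UJ JU UJ JU JU UJ, which concatenate to the answer.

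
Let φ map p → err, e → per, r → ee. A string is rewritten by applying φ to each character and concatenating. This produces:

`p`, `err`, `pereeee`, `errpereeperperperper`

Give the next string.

pereeeeerrpereeperpererrpereeerrpereeerrpereeerrperee

φ(errpereeperperperper) expands symbol-by-symbol to per ee ee err per ee per per err per ee err per ee err per ee err per ee; joining the 20 pieces gives the next term.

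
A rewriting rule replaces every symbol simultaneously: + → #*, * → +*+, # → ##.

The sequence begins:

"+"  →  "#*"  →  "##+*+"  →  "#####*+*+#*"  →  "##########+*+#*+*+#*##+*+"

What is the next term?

#####################*+*+#*##+*+#*+*+#*##+*+#####*+*+#*

Applying the rule to each of the 25 symbols of ##########+*+#*+*+#*##+*+ gives the pieces ## ## ## ## ## ## ## ## ## ## #* +*+ #* ## +*+ #* +*+ #* ## +*+ ## ## #* +*+ #*, which concatenate to the answer.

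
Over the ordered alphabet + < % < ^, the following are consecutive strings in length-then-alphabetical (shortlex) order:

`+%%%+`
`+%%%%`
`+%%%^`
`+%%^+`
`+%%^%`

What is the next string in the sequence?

+%%^^

Treat +%%^% as a base-3 numeral over the given alphabet and add one, carrying through any trailing ^'s.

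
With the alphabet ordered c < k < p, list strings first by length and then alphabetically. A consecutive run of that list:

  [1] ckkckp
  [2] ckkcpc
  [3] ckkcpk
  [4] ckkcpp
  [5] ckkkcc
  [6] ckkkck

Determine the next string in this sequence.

Find the rightmost character of ckkkck below p, bump it to the next letter, and reset everything to its right to c.

ckkkcp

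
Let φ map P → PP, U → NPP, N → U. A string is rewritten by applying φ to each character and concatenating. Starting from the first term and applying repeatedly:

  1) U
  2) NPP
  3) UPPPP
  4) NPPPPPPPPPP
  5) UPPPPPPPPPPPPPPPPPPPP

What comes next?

Applying the rule to each of the 21 symbols of UPPPPPPPPPPPPPPPPPPPP gives the pieces NPP PP PP PP PP PP PP PP PP PP PP PP PP PP PP PP PP PP PP PP PP, which concatenate to the answer.

NPPPPPPPPPPPPPPPPPPPPPPPPPPPPPPPPPPPPPPPPPP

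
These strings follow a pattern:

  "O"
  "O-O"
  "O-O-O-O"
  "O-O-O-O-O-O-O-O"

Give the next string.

s(k+1) = s(k)·-·s(k) — each term doubles the last with '-' between the halves.
Doubling O-O-O-O-O-O-O-O with '-' between the halves:

O-O-O-O-O-O-O-O-O-O-O-O-O-O-O-O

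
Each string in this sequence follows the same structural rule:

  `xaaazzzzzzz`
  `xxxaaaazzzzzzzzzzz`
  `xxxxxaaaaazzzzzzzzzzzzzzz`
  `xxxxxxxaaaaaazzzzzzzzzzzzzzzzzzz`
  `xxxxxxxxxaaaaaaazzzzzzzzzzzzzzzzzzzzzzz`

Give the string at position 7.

xxxxxxxxxxxxxaaaaaaaaazzzzzzzzzzzzzzzzzzzzzzzzzzzzzzz

Each string has the form x^{2n-1} a^{n+2} z^{4n+3} (n = 1, 2, …).
Setting n = 7 gives 13, 9, 31 characters in each block.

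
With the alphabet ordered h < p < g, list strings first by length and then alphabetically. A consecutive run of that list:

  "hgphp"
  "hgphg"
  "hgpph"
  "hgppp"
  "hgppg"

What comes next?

Treat hgppg as a base-3 numeral over the given alphabet and add one, carrying through any trailing g's.

hgpgh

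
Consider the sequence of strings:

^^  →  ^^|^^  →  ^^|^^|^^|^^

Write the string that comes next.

Each string is two copies of the previous one joined by '|'.
Doubling ^^|^^|^^|^^ with '|' between the halves:

^^|^^|^^|^^|^^|^^|^^|^^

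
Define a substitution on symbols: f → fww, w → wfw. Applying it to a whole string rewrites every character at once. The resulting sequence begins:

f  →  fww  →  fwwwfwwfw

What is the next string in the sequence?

Expanding fwwwfwwfw: f→fww, w→wfw, w→wfw, w→wfw, f→fww, w→wfw, w→wfw, f→fww, w→wfw. Concatenated: fww wfw wfw wfw fww wfw wfw fww wfw.

fwwwfwwfwwfwfwwwfwwfwfwwwfw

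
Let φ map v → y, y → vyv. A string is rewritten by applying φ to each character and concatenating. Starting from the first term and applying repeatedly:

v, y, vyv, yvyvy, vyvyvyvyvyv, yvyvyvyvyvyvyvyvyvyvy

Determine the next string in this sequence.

Rewriting the 21 symbols of yvyvyvyvyvyvyvyvyvyvy one by one yields vyv y vyv y vyv y vyv y vyv y vyv y vyv y vyv y vyv y vyv y vyv; concatenated:

vyvyvyvyvyvyvyvyvyvyvyvyvyvyvyvyvyvyvyvyvyv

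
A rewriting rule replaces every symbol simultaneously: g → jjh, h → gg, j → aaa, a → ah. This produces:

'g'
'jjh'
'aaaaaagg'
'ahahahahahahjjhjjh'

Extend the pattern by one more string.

ahggahggahggahggahggahggaaaaaaggaaaaaagg

Applying the rule to each of the 18 symbols of ahahahahahahjjhjjh gives the pieces ah gg ah gg ah gg ah gg ah gg ah gg aaa aaa gg aaa aaa gg, which concatenate to the answer.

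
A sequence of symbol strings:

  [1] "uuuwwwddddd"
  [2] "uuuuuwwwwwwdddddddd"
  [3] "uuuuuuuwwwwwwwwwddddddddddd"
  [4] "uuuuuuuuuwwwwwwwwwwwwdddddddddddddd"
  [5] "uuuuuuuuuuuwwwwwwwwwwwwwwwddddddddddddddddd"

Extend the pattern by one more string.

uuuuuuuuuuuuuwwwwwwwwwwwwwwwwwwdddddddddddddddddddd

Each string has the form u^{2n+1} w^{3n} d^{3n+2} (n = 1, 2, …).
For the next term, n = 6, so the run lengths are 13, 18, 20.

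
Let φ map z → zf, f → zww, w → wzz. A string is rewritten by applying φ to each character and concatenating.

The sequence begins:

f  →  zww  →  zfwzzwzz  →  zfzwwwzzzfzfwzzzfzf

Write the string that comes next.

Replace each of the 19 characters of zfzwwwzzzfzfwzzzfzf in place — zf zww zf wzz wzz wzz zf zf zf zww zf zww wzz zf zf zf zww zf zww — and concatenate.

zfzwwzfwzzwzzwzzzfzfzfzwwzfzwwwzzzfzfzfzwwzfzww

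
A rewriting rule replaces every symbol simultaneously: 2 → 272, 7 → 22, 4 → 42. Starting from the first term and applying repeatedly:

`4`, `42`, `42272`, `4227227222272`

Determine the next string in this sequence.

42272272222722722227227227227222272

Applying the rule to each of the 13 symbols of 4227227222272 gives the pieces 42 272 272 22 272 272 22 272 272 272 272 22 272, which concatenate to the answer.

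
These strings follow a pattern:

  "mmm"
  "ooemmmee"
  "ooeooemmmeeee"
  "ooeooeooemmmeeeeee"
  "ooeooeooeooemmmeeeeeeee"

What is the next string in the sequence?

ooeooeooeooeooemmmeeeeeeeeee

s(k+1) = ooe·s(k)·ee, so each term gains ooe as a prefix and ee as a suffix.
So the next term is ooe·ooeooeooeooemmmeeeeeeee·ee.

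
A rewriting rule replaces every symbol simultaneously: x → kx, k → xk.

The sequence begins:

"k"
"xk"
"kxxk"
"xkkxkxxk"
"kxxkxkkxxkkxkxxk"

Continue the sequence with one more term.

Rewriting the 16 symbols of kxxkxkkxxkkxkxxk one by one yields xk kx kx xk kx xk xk kx kx xk xk kx xk kx kx xk; concatenated:

xkkxkxxkkxxkxkkxkxxkxkkxxkkxkxxk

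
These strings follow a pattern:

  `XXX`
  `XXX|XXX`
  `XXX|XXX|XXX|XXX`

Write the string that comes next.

s(k+1) = s(k)·|·s(k) — each term doubles the last with '|' between the halves.
Doubling XXX|XXX|XXX|XXX with '|' between the halves:

XXX|XXX|XXX|XXX|XXX|XXX|XXX|XXX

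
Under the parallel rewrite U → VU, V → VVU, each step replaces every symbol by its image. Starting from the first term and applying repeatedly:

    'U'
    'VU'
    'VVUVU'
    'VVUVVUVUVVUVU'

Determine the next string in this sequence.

Applying the rule to each of the 13 symbols of VVUVVUVUVVUVU gives the pieces VVU VVU VU VVU VVU VU VVU VU VVU VVU VU VVU VU, which concatenate to the answer.

VVUVVUVUVVUVVUVUVVUVUVVUVVUVUVVUVU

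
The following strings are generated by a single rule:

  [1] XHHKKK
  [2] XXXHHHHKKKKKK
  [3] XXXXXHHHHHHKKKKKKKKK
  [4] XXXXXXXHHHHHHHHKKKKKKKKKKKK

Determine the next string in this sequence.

The n-th term is 2n-1 X's then 2n H's then 3n K's (n = 1, 2, …).
At n = 5 the blocks have lengths 9, 10, 15.

XXXXXXXXXHHHHHHHHHHKKKKKKKKKKKKKKK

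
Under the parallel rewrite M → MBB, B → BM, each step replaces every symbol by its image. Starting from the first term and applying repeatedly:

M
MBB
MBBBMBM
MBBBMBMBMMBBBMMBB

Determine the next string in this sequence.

φ(MBBBMBMBMMBBBMMBB) expands symbol-by-symbol to MBB BM BM BM MBB BM MBB BM MBB MBB BM BM BM MBB MBB BM BM; joining the 17 pieces gives the next term.

MBBBMBMBMMBBBMMBBBMMBBMBBBMBMBMMBBMBBBMBM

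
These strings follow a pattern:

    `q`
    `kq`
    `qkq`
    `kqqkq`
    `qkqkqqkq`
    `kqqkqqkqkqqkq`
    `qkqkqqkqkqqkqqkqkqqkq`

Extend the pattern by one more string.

kqqkqqkqkqqkqqkqkqqkqkqqkqqkqkqqkq

This is a Fibonacci-style word recurrence s(k) = s(k−2)·s(k−1): e.g. q·kq = qkq.
So term 8 is kqqkqqkqkqqkq·qkqkqqkqkqqkqqkqkqqkq.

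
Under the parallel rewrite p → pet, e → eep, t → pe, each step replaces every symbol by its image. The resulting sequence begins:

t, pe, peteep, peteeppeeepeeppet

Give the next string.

Replace each of the 17 characters of peteeppeeepeeppet in place — pet eep pe eep eep pet pet eep eep eep pet eep eep pet pet eep pe — and concatenate.

peteeppeeepeeppetpeteepeepeeppeteepeeppetpeteeppe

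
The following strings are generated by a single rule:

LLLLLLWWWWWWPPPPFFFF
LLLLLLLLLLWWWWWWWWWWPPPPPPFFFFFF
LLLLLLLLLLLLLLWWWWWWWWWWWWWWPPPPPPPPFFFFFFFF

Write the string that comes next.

Each string has the form L^{4n-2} W^{4n-2} P^{2n} F^{2n}, where the shown terms are n = 2, 3, 4.
Setting n = 5 gives 18, 18, 10, 10 characters in each block.

LLLLLLLLLLLLLLLLLLWWWWWWWWWWWWWWWWWWPPPPPPPPPPFFFFFFFFFF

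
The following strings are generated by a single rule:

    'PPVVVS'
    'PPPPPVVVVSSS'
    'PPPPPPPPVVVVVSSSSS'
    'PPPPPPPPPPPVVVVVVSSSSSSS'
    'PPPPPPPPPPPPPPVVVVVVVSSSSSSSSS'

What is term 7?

The n-th term is 3n-1 P's then n+2 V's then 2n-1 S's (n = 1, 2, …).
For term 7, n = 7, so the run lengths are 20, 9, 13.

PPPPPPPPPPPPPPPPPPPPVVVVVVVVVSSSSSSSSSSSSS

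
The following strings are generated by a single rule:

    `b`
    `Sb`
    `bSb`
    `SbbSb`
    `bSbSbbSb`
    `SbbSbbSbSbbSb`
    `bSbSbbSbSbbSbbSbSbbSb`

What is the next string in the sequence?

Each term (from the third on) is the two preceding terms concatenated in order: term 3 = b·Sb = bSb.
The next term joins SbbSbbSbSbbSb and bSbSbbSbSbbSbbSbSbbSb.

SbbSbbSbSbbSbbSbSbbSbSbbSbbSbSbbSb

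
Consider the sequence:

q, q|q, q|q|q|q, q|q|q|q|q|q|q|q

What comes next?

Every step duplicates the string with '|' between the halves.
Doubling q|q|q|q|q|q|q|q with '|' between the halves:

q|q|q|q|q|q|q|q|q|q|q|q|q|q|q|q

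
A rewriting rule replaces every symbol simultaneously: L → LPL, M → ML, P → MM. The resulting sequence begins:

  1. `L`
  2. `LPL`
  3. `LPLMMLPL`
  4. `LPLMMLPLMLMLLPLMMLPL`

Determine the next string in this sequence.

φ(LPLMMLPLMLMLLPLMMLPL) expands symbol-by-symbol to LPL MM LPL ML ML LPL MM LPL ML LPL ML LPL LPL MM LPL ML ML LPL MM LPL; joining the 20 pieces gives the next term.

LPLMMLPLMLMLLPLMMLPLMLLPLMLLPLLPLMMLPLMLMLLPLMMLPL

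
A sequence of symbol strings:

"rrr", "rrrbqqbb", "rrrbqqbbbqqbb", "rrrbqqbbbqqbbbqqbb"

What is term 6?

rrrbqqbbbqqbbbqqbbbqqbbbqqbb

The strings grow by a fixed suffix bqqbb each time.
From rrrbqqbbbqqbbbqqbb, 2 further steps: rrrbqqbbbqqbbbqqbb → rrrbqqbbbqqbbbqqbbbqqbb → (answer).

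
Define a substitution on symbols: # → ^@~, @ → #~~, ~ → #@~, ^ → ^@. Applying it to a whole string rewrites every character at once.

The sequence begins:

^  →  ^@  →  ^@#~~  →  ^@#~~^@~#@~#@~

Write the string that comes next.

^@#~~^@~#@~#@~^@#~~#@~^@~#~~#@~^@~#~~#@~

Applying the rule to each of the 14 symbols of ^@#~~^@~#@~#@~ gives the pieces ^@ #~~ ^@~ #@~ #@~ ^@ #~~ #@~ ^@~ #~~ #@~ ^@~ #~~ #@~, which concatenate to the answer.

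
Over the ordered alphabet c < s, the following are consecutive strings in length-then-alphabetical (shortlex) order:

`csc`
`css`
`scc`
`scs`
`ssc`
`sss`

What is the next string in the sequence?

cccc

After sss the length-3 strings are exhausted; the first length-4 string is 4 copies of c.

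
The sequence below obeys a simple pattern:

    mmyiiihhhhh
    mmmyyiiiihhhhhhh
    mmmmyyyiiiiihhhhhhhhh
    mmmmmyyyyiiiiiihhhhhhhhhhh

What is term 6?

mmmmmmmyyyyyyiiiiiiiihhhhhhhhhhhhhhh

Reading off run lengths: m runs 2, 3, 4, 5; y runs 1, 2, 3, 4; i runs 3, 4, 5, 6; h runs 5, 7, 9, 11 — each is linear in n, where the shown terms are n = 2, 3, 4, 5.
For term 6, n = 7, so the run lengths are 7, 6, 8, 15.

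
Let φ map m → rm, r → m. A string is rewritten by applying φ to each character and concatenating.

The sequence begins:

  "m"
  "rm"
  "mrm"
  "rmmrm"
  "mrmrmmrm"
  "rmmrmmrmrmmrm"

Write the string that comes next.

Replace each of the 13 characters of rmmrmmrmrmmrm in place — m rm rm m rm rm m rm m rm rm m rm — and concatenate.

mrmrmmrmrmmrmmrmrmmrm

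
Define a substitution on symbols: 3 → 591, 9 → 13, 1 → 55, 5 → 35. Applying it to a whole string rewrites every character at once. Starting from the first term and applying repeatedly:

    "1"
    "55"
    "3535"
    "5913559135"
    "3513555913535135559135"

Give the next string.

Replace each of the 22 characters of 3513555913535135559135 in place — 591 35 55 591 35 35 35 13 55 591 35 591 35 55 591 35 35 35 13 55 591 35 — and concatenate.

59135555913535351355591355913555591353535135559135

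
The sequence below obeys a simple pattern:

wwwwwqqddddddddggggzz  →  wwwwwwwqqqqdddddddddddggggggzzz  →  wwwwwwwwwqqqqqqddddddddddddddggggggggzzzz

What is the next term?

Each string has the form w^{2n+1} q^{2n-2} d^{3n+2} g^{2n} z^{n}, where the shown terms are n = 2, 3, 4.
Setting n = 5 gives 11, 8, 17, 10, 5 characters in each block.

wwwwwwwwwwwqqqqqqqqdddddddddddddddddggggggggggzzzzz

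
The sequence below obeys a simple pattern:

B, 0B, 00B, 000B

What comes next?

0000B

The strings grow by a fixed prefix 0 each time.
One more step from 000B gives the answer.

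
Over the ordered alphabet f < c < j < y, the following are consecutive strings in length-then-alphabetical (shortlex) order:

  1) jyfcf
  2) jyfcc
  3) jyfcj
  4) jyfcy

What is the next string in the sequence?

Treat jyfcy as a base-4 numeral over the given alphabet and add one, carrying through any trailing y's.

jyfjf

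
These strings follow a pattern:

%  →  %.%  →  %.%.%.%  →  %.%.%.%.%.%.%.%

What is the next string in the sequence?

s(k+1) = s(k)·.·s(k) — each term doubles the last with '.' between the halves.
Doubling %.%.%.%.%.%.%.% with '.' between the halves:

%.%.%.%.%.%.%.%.%.%.%.%.%.%.%.%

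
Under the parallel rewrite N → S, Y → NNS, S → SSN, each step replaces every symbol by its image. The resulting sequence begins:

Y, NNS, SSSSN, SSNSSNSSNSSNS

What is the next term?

Replace each of the 13 characters of SSNSSNSSNSSNS in place — SSN SSN S SSN SSN S SSN SSN S SSN SSN S SSN — and concatenate.

SSNSSNSSSNSSNSSSNSSNSSSNSSNSSSN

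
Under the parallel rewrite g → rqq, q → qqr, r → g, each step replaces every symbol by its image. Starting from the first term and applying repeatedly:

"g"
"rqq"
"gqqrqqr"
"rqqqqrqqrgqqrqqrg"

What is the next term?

Replace each of the 17 characters of rqqqqrqqrgqqrqqrg in place — g qqr qqr qqr qqr g qqr qqr g rqq qqr qqr g qqr qqr g rqq — and concatenate.

gqqrqqrqqrqqrgqqrqqrgrqqqqrqqrgqqrqqrgrqq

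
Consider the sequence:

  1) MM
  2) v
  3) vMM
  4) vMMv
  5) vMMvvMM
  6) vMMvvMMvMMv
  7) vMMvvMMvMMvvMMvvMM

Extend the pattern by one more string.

vMMvvMMvMMvvMMvvMMvMMvvMMvMMv

This is a Fibonacci-style word recurrence s(k) = s(k−1)·s(k−2): e.g. v·MM = vMM.
Continuing: vMMvvMMvMMvvMMvvMM · vMMvvMMvMMv gives term 8.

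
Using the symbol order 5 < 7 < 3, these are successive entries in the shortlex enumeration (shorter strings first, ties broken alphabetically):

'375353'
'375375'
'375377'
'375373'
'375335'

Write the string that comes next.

375337

The successor of 375335 increments the rightmost position that isn't already 3 and resets every position after it to 5.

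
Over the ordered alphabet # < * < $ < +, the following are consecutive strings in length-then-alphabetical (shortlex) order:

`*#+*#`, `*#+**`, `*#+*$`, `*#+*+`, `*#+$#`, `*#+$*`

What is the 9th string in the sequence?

*#++#

Stepping forward 3 times from *#+$*: *#+$* → *#+$$ → *#+$+, then the target.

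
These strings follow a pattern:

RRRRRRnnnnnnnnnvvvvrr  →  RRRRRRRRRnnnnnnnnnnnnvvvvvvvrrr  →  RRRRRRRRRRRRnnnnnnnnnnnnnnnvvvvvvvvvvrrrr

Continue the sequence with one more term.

Reading off run lengths: R runs 6, 9, 12; n runs 9, 12, 15; v runs 4, 7, 10; r runs 2, 3, 4 — each is linear in n, where the shown terms are n = 2, 3, 4.
For the next term, n = 5, so the run lengths are 15, 18, 13, 5.

RRRRRRRRRRRRRRRnnnnnnnnnnnnnnnnnnvvvvvvvvvvvvvrrrrr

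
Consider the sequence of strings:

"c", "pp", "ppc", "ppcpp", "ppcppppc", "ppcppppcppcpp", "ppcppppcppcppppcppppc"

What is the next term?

ppcppppcppcppppcppppcppcppppcppcpp

From term 3 onward, concatenate the last term with the second-to-last: pp·c = ppc, ppc·pp = ppcpp, …
The next term joins ppcppppcppcppppcppppc and ppcppppcppcpp.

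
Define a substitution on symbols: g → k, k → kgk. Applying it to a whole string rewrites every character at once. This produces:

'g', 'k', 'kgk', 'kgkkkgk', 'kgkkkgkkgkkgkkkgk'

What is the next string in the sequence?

Rewriting the 17 symbols of kgkkkgkkgkkgkkkgk one by one yields kgk k kgk kgk kgk k kgk kgk k kgk kgk k kgk kgk kgk k kgk; concatenated:

kgkkkgkkgkkgkkkgkkgkkkgkkgkkkgkkgkkgkkkgk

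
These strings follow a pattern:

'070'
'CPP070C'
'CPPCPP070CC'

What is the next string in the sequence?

Each term wraps the previous one in CPP on the left and C on the right.
One more step from CPPCPP070CC gives the answer.

CPPCPPCPP070CCC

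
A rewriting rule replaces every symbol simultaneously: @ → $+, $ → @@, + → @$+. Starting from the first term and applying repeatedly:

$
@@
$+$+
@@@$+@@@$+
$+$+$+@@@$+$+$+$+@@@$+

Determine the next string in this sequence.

Rewriting the 22 symbols of $+$+$+@@@$+$+$+$+@@@$+ one by one yields @@ @$+ @@ @$+ @@ @$+ $+ $+ $+ @@ @$+ @@ @$+ @@ @$+ @@ @$+ $+ $+ $+ @@ @$+; concatenated:

@@@$+@@@$+@@@$+$+$+$+@@@$+@@@$+@@@$+@@@$+$+$+$+@@@$+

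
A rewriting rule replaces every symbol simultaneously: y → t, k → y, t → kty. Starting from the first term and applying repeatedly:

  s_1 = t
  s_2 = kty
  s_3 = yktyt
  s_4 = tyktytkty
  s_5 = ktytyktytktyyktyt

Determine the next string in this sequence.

Applying the rule to each of the 17 symbols of ktytyktytktyyktyt gives the pieces y kty t kty t y kty t kty y kty t t y kty t kty, which concatenate to the answer.

yktytktytyktytktyyktyttyktytkty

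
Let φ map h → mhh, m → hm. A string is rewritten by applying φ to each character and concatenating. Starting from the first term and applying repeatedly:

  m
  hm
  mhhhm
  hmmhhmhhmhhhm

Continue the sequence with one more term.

Rewriting the 13 symbols of hmmhhmhhmhhhm one by one yields mhh hm hm mhh mhh hm mhh mhh hm mhh mhh mhh hm; concatenated:

mhhhmhmmhhmhhhmmhhmhhhmmhhmhhmhhhm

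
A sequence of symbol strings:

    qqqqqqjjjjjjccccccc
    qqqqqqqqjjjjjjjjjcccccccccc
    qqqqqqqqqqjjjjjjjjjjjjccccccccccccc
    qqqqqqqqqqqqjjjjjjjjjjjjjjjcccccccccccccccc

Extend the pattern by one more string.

Reading off run lengths: q runs 6, 8, 10, 12; j runs 6, 9, 12, 15; c runs 7, 10, 13, 16 — each is linear in n, where the shown terms are n = 2, 3, 4, 5.
Setting n = 6 gives 14, 18, 19 characters in each block.

qqqqqqqqqqqqqqjjjjjjjjjjjjjjjjjjccccccccccccccccccc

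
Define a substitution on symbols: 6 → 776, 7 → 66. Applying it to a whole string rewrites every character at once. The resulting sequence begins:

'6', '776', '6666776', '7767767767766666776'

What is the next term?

Rewriting the 19 symbols of 7767767767766666776 one by one yields 66 66 776 66 66 776 66 66 776 66 66 776 776 776 776 776 66 66 776; concatenated:

66667766666776666677666667767767767767766666776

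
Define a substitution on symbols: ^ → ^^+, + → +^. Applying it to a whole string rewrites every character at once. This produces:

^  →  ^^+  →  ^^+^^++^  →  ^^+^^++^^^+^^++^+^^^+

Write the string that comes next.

Applying the rule to each of the 21 symbols of ^^+^^++^^^+^^++^+^^^+ gives the pieces ^^+ ^^+ +^ ^^+ ^^+ +^ +^ ^^+ ^^+ ^^+ +^ ^^+ ^^+ +^ +^ ^^+ +^ ^^+ ^^+ ^^+ +^, which concatenate to the answer.

^^+^^++^^^+^^++^+^^^+^^+^^++^^^+^^++^+^^^++^^^+^^+^^++^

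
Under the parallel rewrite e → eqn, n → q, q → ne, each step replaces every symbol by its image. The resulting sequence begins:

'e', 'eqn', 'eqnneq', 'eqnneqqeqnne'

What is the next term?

eqnneqqeqnneneeqnneqqeqn

Expanding eqnneqqeqnne: e→eqn, q→ne, n→q, n→q, e→eqn, q→ne, q→ne, e→eqn, q→ne, n→q, n→q, e→eqn. Concatenated: eqn ne q q eqn ne ne eqn ne q q eqn.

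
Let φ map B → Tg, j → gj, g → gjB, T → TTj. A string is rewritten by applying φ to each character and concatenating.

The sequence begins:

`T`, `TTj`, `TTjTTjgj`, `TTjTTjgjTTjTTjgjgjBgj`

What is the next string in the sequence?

Applying the rule to each of the 21 symbols of TTjTTjgjTTjTTjgjgjBgj gives the pieces TTj TTj gj TTj TTj gj gjB gj TTj TTj gj TTj TTj gj gjB gj gjB gj Tg gjB gj, which concatenate to the answer.

TTjTTjgjTTjTTjgjgjBgjTTjTTjgjTTjTTjgjgjBgjgjBgjTggjBgj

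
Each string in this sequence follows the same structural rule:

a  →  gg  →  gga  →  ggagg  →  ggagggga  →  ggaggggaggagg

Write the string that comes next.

Each term (from the third on) is the previous term followed by the one before it: term 3 = gg·a = gga.
So term 7 is ggaggggaggagg·ggagggga.

ggaggggaggaggggagggga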